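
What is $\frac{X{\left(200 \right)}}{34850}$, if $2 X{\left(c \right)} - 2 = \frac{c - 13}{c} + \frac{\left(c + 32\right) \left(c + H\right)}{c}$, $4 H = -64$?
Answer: $\frac{1731}{557600} \approx 0.0031044$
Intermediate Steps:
$H = -16$ ($H = \frac{1}{4} \left(-64\right) = -16$)
$X{\left(c \right)} = 1 + \frac{-13 + c}{2 c} + \frac{\left(-16 + c\right) \left(32 + c\right)}{2 c}$ ($X{\left(c \right)} = 1 + \frac{\frac{c - 13}{c} + \frac{\left(c + 32\right) \left(c - 16\right)}{c}}{2} = 1 + \frac{\frac{c - 13}{c} + \frac{\left(32 + c\right) \left(-16 + c\right)}{c}}{2} = 1 + \frac{\frac{-13 + c}{c} + \frac{\left(-16 + c\right) \left(32 + c\right)}{c}}{2} = 1 + \left(\frac{-13 + c}{2 c} + \frac{\left(-16 + c\right) \left(32 + c\right)}{2 c}\right) = 1 + \frac{-13 + c}{2 c} + \frac{\left(-16 + c\right) \left(32 + c\right)}{2 c}$)
$\frac{X{\left(200 \right)}}{34850} = \frac{\frac{1}{2} \cdot \frac{1}{200} \left(-525 + 200 \left(19 + 200\right)\right)}{34850} = \frac{1}{2} \cdot \frac{1}{200} \left(-525 + 200 \cdot 219\right) \frac{1}{34850} = \frac{1}{2} \cdot \frac{1}{200} \left(-525 + 43800\right) \frac{1}{34850} = \frac{1}{2} \cdot \frac{1}{200} \cdot 43275 \cdot \frac{1}{34850} = \frac{1731}{16} \cdot \frac{1}{34850} = \frac{1731}{557600}$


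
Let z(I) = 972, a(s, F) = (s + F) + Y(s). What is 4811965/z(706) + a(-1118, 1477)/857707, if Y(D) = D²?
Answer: 4128471339331/833691204 ≈ 4952.0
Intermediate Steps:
a(s, F) = F + s + s² (a(s, F) = (s + F) + s² = (F + s) + s² = F + s + s²)
4811965/z(706) + a(-1118, 1477)/857707 = 4811965/972 + (1477 - 1118 + (-1118)²)/857707 = 4811965*(1/972) + (1477 - 1118 + 1249924)*(1/857707) = 4811965/972 + 1250283*(1/857707) = 4811965/972 + 1250283/857707 = 4128471339331/833691204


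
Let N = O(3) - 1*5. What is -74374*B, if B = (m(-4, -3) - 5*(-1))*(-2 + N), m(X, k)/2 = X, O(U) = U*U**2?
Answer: 4462440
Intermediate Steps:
O(U) = U**3
m(X, k) = 2*X
N = 22 (N = 3**3 - 1*5 = 27 - 5 = 22)
B = -60 (B = (2*(-4) - 5*(-1))*(-2 + 22) = (-8 - 1*(-5))*20 = (-8 + 5)*20 = -3*20 = -60)
-74374*B = -74374*(-60) = 4462440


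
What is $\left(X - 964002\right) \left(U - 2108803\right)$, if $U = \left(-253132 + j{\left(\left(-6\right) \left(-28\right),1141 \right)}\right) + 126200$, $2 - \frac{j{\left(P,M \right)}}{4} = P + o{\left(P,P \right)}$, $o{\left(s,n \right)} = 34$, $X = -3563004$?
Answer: $10124807364210$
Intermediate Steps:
$j{\left(P,M \right)} = -128 - 4 P$ ($j{\left(P,M \right)} = 8 - 4 \left(P + 34\right) = 8 - 4 \left(34 + P\right) = 8 - \left(136 + 4 P\right) = -128 - 4 P$)
$U = -127732$ ($U = \left(-253132 - \left(128 + 4 \left(\left(-6\right) \left(-28\right)\right)\right)\right) + 126200 = \left(-253132 - 800\right) + 126200 = -253932 + 126200 = -127732$)
$\left(X - 964002\right) \left(U - 2108803\right) = \left(-3563004 - 964002\right) \left(-127732 - 2108803\right) = \left(-4527006\right) \left(-2236535\right) = 10124807364210$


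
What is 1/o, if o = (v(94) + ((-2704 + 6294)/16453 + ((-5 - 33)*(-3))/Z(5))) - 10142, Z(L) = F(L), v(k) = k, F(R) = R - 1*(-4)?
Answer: -49359/495323248 ≈ -9.9650e-5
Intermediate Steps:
F(R) = 4 + R (F(R) = R + 4 = 4 + R)
Z(L) = 4 + L
o = -495323248/49359 (o = (94 + ((-2704 + 6294)/16453 + ((-5 - 33)*(-3))/(4 + 5))) - 10142 = (94 + (3590*(1/16453) - 38*(-3)/9)) - 10142 = (94 + (3590/16453 + 114*(⅑))) - 10142 = (94 + (3590/16453 + 38/3)) - 10142 = (94 + 635984/49359) - 10142 = 5275730/49359 - 10142 = -495323248/49359 ≈ -10035.)
1/o = 1/(-495323248/49359) = -49359/495323248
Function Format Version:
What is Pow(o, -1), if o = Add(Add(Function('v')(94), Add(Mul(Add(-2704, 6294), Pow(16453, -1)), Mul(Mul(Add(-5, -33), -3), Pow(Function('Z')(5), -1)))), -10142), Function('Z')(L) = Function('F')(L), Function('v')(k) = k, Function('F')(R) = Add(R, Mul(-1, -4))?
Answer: Rational(-49359, 495323248) ≈ -9.9650e-5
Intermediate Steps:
Function('F')(R) = Add(4, R) (Function('F')(R) = Add(R, 4) = Add(4, R))
Function('Z')(L) = Add(4, L)
o = Rational(-495323248, 49359) (o = Add(Add(94, Add(Mul(Add(-2704, 6294), Pow(16453, -1)), Mul(Mul(Add(-5, -33), -3), Pow(Add(4, 5), -1)))), -10142) = Add(Add(94, Add(Mul(3590, Rational(1, 16453)), Mul(Mul(-38, -3), Pow(9, -1)))), -10142) = Add(Add(94, Add(Rational(3590, 16453), Mul(114, Rational(1, 9)))), -10142) = Add(Add(94, Add(Rational(3590, 16453), Rational(38, 3))), -10142) = Add(Add(94, Rational(635984, 49359)), -10142) = Add(Rational(5275730, 49359), -10142) = Rational(-495323248, 49359) ≈ -10035.)
Pow(o, -1) = Pow(Rational(-495323248, 49359), -1) = Rational(-49359, 495323248)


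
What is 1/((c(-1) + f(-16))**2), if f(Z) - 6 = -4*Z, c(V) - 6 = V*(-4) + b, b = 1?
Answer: 1/6561 ≈ 0.00015242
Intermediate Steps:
c(V) = 7 - 4*V (c(V) = 6 + (V*(-4) + 1) = 6 + (-4*V + 1) = 6 + (1 - 4*V) = 7 - 4*V)
f(Z) = 6 - 4*Z
1/((c(-1) + f(-16))**2) = 1/(((7 - 4*(-1)) + (6 - 4*(-16)))**2) = 1/(((7 + 4) + (6 + 64))**2) = 1/((11 + 70)**2) = 1/(81**2) = 1/6561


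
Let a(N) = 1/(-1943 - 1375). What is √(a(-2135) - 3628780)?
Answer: I*√39949688992038/3318 ≈ 1904.9*I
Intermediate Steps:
a(N) = -1/3318 (a(N) = 1/(-3318) = -1/3318)
√(a(-2135) - 3628780) = √(-1/3318 - 3628780) = √(-12040292041/3318) = I*√39949688992038/3318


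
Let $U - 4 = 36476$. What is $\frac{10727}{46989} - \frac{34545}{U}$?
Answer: $- \frac{82127603}{114277248} \approx -0.71867$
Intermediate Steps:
$U = 36480$ ($U = 4 + 36476 = 36480$)
$\frac{10727}{46989} - \frac{34545}{U} = \frac{10727}{46989} - \frac{34545}{36480} = 10727 \cdot \frac{1}{46989} - \frac{2303}{2432} = \frac{10727}{46989} - \frac{2303}{2432} = - \frac{82127603}{114277248}$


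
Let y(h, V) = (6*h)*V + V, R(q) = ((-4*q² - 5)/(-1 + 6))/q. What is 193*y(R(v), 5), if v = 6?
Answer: -27792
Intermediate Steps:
R(q) = (-1 - 4*q²/5)/q (R(q) = ((-5 - 4*q²)/5)/q = ((-5 - 4*q²)*(⅕))/q = (-1 - 4*q²/5)/q)
y(h, V) = V + 6*V*h (y(h, V) = 6*V*h + V = V + 6*V*h)
193*y(R(v), 5) = 193*(5*(1 + 6*(-1/6 - ⅘*6))) = 193*(5*(1 + 6*(-1*⅙ - 24/5))) = 193*(5*(1 + 6*(-⅙ - 24/5))) = 193*(5*(1 + 6*(-149/30))) = 193*(5*(1 - 149/5)) = 193*(5*(-144/5)) = 193*(-144) = -27792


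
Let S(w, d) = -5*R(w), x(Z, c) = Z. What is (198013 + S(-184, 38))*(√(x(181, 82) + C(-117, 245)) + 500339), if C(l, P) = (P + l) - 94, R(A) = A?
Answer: 99533938287 + 198933*√215 ≈ 9.9537e+10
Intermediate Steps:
C(l, P) = -94 + P + l
S(w, d) = -5*w
(198013 + S(-184, 38))*(√(x(181, 82) + C(-117, 245)) + 500339) = (198013 - 5*(-184))*(√(181 + (-94 + 245 - 117)) + 500339) = (198013 + 920)*(√(181 + 34) + 500339) = 198933*(√215 + 500339) = 198933*(500339 + √215) = 99533938287 + 198933*√215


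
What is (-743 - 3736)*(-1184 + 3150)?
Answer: -8805714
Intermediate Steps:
(-743 - 3736)*(-1184 + 3150) = -4479*1966 = -8805714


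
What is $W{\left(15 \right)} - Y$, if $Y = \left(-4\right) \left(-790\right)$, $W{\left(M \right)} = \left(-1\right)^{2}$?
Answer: $-3159$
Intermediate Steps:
$W{\left(M \right)} = 1$
$Y = 3160$
$W{\left(15 \right)} - Y = 1 - 3160 = -3159$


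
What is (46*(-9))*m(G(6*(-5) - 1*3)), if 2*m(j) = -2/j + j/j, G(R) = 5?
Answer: -621/5 ≈ -124.20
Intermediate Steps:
m(j) = ½ - 1/j (m(j) = (-2/j + j/j)/2 = (-2/j + 1)/2 = (1 - 2/j)/2 = ½ - 1/j)
(46*(-9))*m(G(6*(-5) - 1*3)) = (46*(-9))*((½)*(-2 + 5)/5) = -207*3/5 = -414*3/10 = -621/5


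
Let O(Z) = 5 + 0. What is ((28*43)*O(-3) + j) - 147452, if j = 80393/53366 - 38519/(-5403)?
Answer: -40777517616803/288336498 ≈ -1.4142e+5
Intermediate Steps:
O(Z) = 5
j = 2489968333/288336498 (j = 80393*(1/53366) - 38519*(-1/5403) = 80393/53366 + 38519/5403 = 2489968333/288336498 ≈ 8.6356)
((28*43)*O(-3) + j) - 147452 = ((28*43)*5 + 2489968333/288336498) - 147452 = (1204*5 + 2489968333/288336498) - 147452 = (6020 + 2489968333/288336498) - 147452 = 1738275686293/288336498 - 147452 = -40777517616803/288336498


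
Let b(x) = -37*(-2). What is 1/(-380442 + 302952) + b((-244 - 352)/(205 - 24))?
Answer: 5734259/77490 ≈ 74.000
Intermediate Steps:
b(x) = 74
1/(-380442 + 302952) + b((-244 - 352)/(205 - 24)) = 1/(-380442 + 302952) + 74 = 1/(-77490) + 74 = -1/77490 + 74 = 5734259/77490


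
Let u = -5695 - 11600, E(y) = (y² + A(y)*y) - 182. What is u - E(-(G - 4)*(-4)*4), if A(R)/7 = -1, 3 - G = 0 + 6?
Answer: -30441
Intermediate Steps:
G = -3 (G = 3 - (0 + 6) = 3 - 1*6 = 3 - 6 = -3)
A(R) = -7 (A(R) = 7*(-1) = -7)
E(y) = -182 + y² - 7*y (E(y) = (y² - 7*y) - 182 = -182 + y² - 7*y)
u = -17295
u - E(-(G - 4)*(-4)*4) = -17295 - (-182 + (-(-3 - 4)*(-4)*4)² - 7*(-(-3 - 4)*(-4))*4) = -17295 - (-182 + (-(-7)*(-4)*4)² - 7*(-(-7)*(-4))*4) = -17295 - (-182 + (-1*28*4)² - 7*(-1*28)*4) = -17295 - (-182 + (-28*4)² - (-196)*4) = -17295 - (-182 + (-112)² - 7*(-112)) = -17295 - (-182 + 12544 + 784) = -17295 - 1*13146 = -17295 - 13146 = -30441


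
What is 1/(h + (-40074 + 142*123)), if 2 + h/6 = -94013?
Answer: -1/586698 ≈ -1.7045e-6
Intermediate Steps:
h = -564090 (h = -12 + 6*(-94013) = -12 - 564078 = -564090)
1/(h + (-40074 + 142*123)) = 1/(-564090 + (-40074 + 142*123)) = 1/(-564090 + (-40074 + 17466)) = 1/(-564090 - 22608) = 1/(-586698) = -1/586698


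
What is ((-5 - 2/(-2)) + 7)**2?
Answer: 9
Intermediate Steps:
((-5 - 2/(-2)) + 7)**2 = ((-5 - 2*(-1/2)) + 7)**2 = ((-5 + 1) + 7)**2 = (-4 + 7)**2 = 3**2 = 9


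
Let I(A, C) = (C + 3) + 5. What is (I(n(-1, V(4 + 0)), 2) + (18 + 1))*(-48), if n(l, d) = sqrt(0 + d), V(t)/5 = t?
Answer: -1392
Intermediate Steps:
V(t) = 5*t
n(l, d) = sqrt(d)
I(A, C) = 8 + C (I(A, C) = (3 + C) + 5 = 8 + C)
(I(n(-1, V(4 + 0)), 2) + (18 + 1))*(-48) = ((8 + 2) + (18 + 1))*(-48) = (10 + 19)*(-48) = 29*(-48) = -1392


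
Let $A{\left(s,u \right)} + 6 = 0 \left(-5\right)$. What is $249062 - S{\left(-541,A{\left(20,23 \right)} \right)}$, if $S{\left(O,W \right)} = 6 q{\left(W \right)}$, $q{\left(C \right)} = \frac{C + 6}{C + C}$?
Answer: $249062$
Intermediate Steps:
$q{\left(C \right)} = \frac{6 + C}{2 C}$
$A{\left(s,u \right)} = -6$ ($A{\left(s,u \right)} = -6 + 0 \left(-5\right) = -6 + 0 = -6$)
$S{\left(O,W \right)} = \frac{3 \left(6 + W\right)}{W}$ ($S{\left(O,W \right)} = 6 \frac{6 + W}{2 W} = \frac{3 \left(6 + W\right)}{W}$)
$249062 - S{\left(-541,A{\left(20,23 \right)} \right)} = 249062 - \left(3 + \frac{18}{-6}\right) = 249062 - \left(3 + 18 \left(- \frac{1}{6}\right)\right) = 249062 - \left(3 - 3\right) = 249062 - 0 = 249062 + 0 = 249062$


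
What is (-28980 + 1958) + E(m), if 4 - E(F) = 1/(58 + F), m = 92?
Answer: -4052701/150 ≈ -27018.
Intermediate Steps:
E(F) = 4 - 1/(58 + F)
(-28980 + 1958) + E(m) = (-28980 + 1958) + (231 + 4*92)/(58 + 92) = -27022 + (231 + 368)/150 = -27022 + (1/150)*599 = -27022 + 599/150 = -4052701/150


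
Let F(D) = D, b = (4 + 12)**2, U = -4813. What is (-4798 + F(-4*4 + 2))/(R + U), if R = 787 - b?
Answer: 2406/2141 ≈ 1.1238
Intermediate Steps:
b = 256 (b = 16**2 = 256)
R = 531 (R = 787 - 1*256 = 787 - 256 = 531)
(-4798 + F(-4*4 + 2))/(R + U) = (-4798 + (-4*4 + 2))/(531 - 4813) = (-4798 + (-16 + 2))/(-4282) = (-4798 - 14)*(-1/4282) = -4812*(-1/4282) = 2406/2141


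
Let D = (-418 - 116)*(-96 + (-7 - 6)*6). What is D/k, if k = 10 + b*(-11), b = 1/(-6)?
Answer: 557496/71 ≈ 7852.1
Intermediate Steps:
b = -⅙ (b = 1*(-⅙) = -⅙ ≈ -0.16667)
D = 92916 (D = -534*(-96 - 13*6) = -534*(-96 - 78) = -534*(-174) = 92916)
k = 71/6 (k = 10 - ⅙*(-11) = 10 + 11/6 = 71/6 ≈ 11.833)
D/k = 92916/(71/6) = 92916*(6/71) = 557496/71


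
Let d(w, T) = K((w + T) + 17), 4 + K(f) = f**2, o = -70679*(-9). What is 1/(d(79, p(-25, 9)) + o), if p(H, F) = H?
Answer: 1/641148 ≈ 1.5597e-6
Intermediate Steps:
o = 636111
K(f) = -4 + f**2
d(w, T) = -4 + (17 + T + w)**2 (d(w, T) = -4 + ((w + T) + 17)**2 = -4 + ((T + w) + 17)**2 = -4 + (17 + T + w)**2)
1/(d(79, p(-25, 9)) + o) = 1/((-4 + (17 - 25 + 79)**2) + 636111) = 1/((-4 + 71**2) + 636111) = 1/((-4 + 5041) + 636111) = 1/(5037 + 636111) = 1/641148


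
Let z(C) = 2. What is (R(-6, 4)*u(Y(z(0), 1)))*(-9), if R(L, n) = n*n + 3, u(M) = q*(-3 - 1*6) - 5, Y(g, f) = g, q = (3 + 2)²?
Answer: 39330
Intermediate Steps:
q = 25 (q = 5² = 25)
u(M) = -230 (u(M) = 25*(-3 - 1*6) - 5 = 25*(-3 - 6) - 5 = 25*(-9) - 5 = -225 - 5 = -230)
R(L, n) = 3 + n² (R(L, n) = n² + 3 = 3 + n²)
(R(-6, 4)*u(Y(z(0), 1)))*(-9) = ((3 + 4²)*(-230))*(-9) = ((3 + 16)*(-230))*(-9) = (19*(-230))*(-9) = -4370*(-9) = 39330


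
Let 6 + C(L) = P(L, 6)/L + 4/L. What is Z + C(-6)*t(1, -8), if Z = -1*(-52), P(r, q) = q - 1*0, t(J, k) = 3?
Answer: 29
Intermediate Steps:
P(r, q) = q (P(r, q) = q + 0 = q)
C(L) = -6 + 10/L (C(L) = -6 + (6/L + 4/L) = -6 + 10/L)
Z = 52
Z + C(-6)*t(1, -8) = 52 + (-6 + 10/(-6))*3 = 52 + (-6 + 10*(-⅙))*3 = 52 + (-6 - 5/3)*3 = 52 - 23/3*3 = 52 - 23 = 29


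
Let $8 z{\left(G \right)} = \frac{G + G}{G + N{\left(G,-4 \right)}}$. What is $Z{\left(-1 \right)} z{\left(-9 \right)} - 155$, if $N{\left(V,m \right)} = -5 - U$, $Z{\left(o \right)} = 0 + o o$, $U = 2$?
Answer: $- \frac{9911}{64} \approx -154.86$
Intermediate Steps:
$Z{\left(o \right)} = o^{2}$ ($Z{\left(o \right)} = 0 + o^{2} = o^{2}$)
$N{\left(V,m \right)} = -7$ ($N{\left(V,m \right)} = -5 - 2 = -7$)
$z{\left(G \right)} = \frac{G}{4 \left(-7 + G\right)}$ ($z{\left(G \right)} = \frac{\left(G + G\right) \frac{1}{G - 7}}{8} = \frac{2 G \frac{1}{-7 + G}}{8} = \frac{G}{4 \left(-7 + G\right)}$)
$Z{\left(-1 \right)} z{\left(-9 \right)} - 155 = \left(-1\right)^{2} \cdot \frac{1}{4} \left(-9\right) \frac{1}{-7 - 9} - 155 = 1 \cdot \frac{1}{4} \left(-9\right) \frac{1}{-16} - 155 = 1 \cdot \frac{1}{4} \left(-9\right) \left(- \frac{1}{16}\right) - 155 = 1 \cdot \frac{9}{64} - 155 = \frac{9}{64} - 155 = - \frac{9911}{64}$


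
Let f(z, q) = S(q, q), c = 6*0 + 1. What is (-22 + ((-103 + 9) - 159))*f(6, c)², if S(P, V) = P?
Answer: -275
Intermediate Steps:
c = 1 (c = 0 + 1 = 1)
f(z, q) = q
(-22 + ((-103 + 9) - 159))*f(6, c)² = (-22 + ((-103 + 9) - 159))*1² = (-22 + (-94 - 159))*1 = (-22 - 253)*1 = -275*1 = -275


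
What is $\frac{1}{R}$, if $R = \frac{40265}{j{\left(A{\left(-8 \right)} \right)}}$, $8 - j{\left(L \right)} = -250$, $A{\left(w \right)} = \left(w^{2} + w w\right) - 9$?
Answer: $\frac{258}{40265} \approx 0.0064076$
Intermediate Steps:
$A{\left(w \right)} = -9 + 2 w^{2}$ ($A{\left(w \right)} = \left(w^{2} + w^{2}\right) - 9 = 2 w^{2} - 9 = -9 + 2 w^{2}$)
$j{\left(L \right)} = 258$ ($j{\left(L \right)} = 8 - -250 = 8 + 250 = 258$)
$R = \frac{40265}{258} \approx 156.07$
$\frac{1}{R} = \frac{1}{\frac{40265}{258}} = \frac{258}{40265}$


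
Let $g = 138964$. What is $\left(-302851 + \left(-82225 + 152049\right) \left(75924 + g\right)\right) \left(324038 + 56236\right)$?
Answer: $5705645113279914$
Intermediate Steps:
$\left(-302851 + \left(-82225 + 152049\right) \left(75924 + g\right)\right) \left(324038 + 56236\right) = \left(-302851 + \left(-82225 + 152049\right) \left(75924 + 138964\right)\right) \left(324038 + 56236\right) = \left(-302851 + 69824 \cdot 214888\right) 380274 = \left(-302851 + 15004339712\right) 380274 = 15004036861 \cdot 380274 = 5705645113279914$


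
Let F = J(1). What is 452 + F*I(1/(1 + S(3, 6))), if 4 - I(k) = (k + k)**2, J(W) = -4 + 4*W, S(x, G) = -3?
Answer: 452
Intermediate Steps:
I(k) = 4 - 4*k**2 (I(k) = 4 - (k + k)**2 = 4 - (2*k)**2 = 4 - 4*k**2)
F = 0 (F = -4 + 4*1 = -4 + 4 = 0)
452 + F*I(1/(1 + S(3, 6))) = 452 + 0*(4 - 4/(1 - 3)**2) = 452 + 0*(4 - 4*(1/(-2))**2) = 452 + 0*(4 - 4*(-1/2)**2) = 452 + 0*(4 - 4*1/4) = 452 + 0*(4 - 1) = 452 + 0*3 = 452 + 0 = 452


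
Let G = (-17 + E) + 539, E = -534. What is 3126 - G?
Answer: 3138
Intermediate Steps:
G = -12 (G = (-17 - 534) + 539 = -551 + 539 = -12)
3126 - G = 3126 - 1*(-12) = 3126 + 12 = 3138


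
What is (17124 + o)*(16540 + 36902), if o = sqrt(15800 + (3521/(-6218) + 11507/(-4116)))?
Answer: 915140808 + 8907*sqrt(13197776594359791)/152341 ≈ 9.2186e+8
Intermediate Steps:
o = sqrt(13197776594359791)/914046 (o = sqrt(15800 + (3521*(-1/6218) + 11507*(-1/4116))) = sqrt(15800 + (-3521/6218 - 11507/4116)) = sqrt(15800 - 43021481/12796644) = sqrt(202143953719/12796644) = sqrt(13197776594359791)/914046 ≈ 125.68)
(17124 + o)*(16540 + 36902) = (17124 + sqrt(13197776594359791)/914046)*(16540 + 36902) = (17124 + sqrt(13197776594359791)/914046)*53442 = 915140808 + 8907*sqrt(13197776594359791)/152341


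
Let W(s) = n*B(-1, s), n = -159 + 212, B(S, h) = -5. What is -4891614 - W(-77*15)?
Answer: -4891349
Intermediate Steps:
n = 53
W(s) = -265 (W(s) = 53*(-5) = -265)
-4891614 - W(-77*15) = -4891614 - 1*(-265) = -4891614 + 265 = -4891349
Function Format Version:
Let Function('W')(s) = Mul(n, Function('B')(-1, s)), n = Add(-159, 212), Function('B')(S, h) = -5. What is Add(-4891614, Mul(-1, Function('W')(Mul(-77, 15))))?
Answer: -4891349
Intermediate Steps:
n = 53
Function('W')(s) = -265 (Function('W')(s) = Mul(53, -5) = -265)
Add(-4891614, Mul(-1, Function('W')(Mul(-77, 15)))) = Add(-4891614, Mul(-1, -265)) = Add(-4891614, 265) = -4891349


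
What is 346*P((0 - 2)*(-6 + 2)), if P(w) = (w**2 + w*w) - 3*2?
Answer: 42212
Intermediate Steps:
P(w) = -6 + 2*w**2 (P(w) = (w**2 + w**2) - 6 = 2*w**2 - 6 = -6 + 2*w**2)
346*P((0 - 2)*(-6 + 2)) = 346*(-6 + 2*((0 - 2)*(-6 + 2))**2) = 346*(-6 + 2*(-2*(-4))**2) = 346*(-6 + 2*8**2) = 346*(-6 + 2*64) = 346*(-6 + 128) = 346*122 = 42212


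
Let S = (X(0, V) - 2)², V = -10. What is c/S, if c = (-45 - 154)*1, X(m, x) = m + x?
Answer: -199/144 ≈ -1.3819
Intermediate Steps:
c = -199 (c = -199*1 = -199)
S = 144 (S = ((0 - 10) - 2)² = (-10 - 2)² = (-12)² = 144)
c/S = -199/144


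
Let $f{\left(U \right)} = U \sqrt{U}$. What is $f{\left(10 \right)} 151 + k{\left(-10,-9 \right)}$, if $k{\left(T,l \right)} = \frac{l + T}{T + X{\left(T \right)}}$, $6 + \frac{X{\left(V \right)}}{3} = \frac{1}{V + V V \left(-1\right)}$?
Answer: $\frac{2090}{3083} + 1510 \sqrt{10} \approx 4775.7$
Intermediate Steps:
$f{\left(U \right)} = U^{\frac{3}{2}}$
$X{\left(V \right)} = -18 + \frac{3}{V - V^{2}}$ ($X{\left(V \right)} = -18 + \frac{3}{V + V V \left(-1\right)} = -18 + \frac{3}{V + V^{2} \left(-1\right)} = -18 + \frac{3}{V - V^{2}}$)
$k{\left(T,l \right)} = \frac{T + l}{T + \frac{3 \left(-1 - 6 T^{2} + 6 T\right)}{T \left(-1 + T\right)}}$ ($k{\left(T,l \right)} = \frac{l + T}{T + \frac{3 \left(-1 - 6 T^{2} + 6 T\right)}{T \left(-1 + T\right)}} = \frac{T + l}{T + \frac{3 \left(-1 - 6 T^{2} + 6 T\right)}{T \left(-1 + T\right)}}$)
$f{\left(10 \right)} 151 + k{\left(-10,-9 \right)} = 10^{\frac{3}{2}} \cdot 151 - \frac{10 \left(-1 - 10\right) \left(-10 - 9\right)}{-3 - 18 \left(-10\right)^{2} + 18 \left(-10\right) + \left(-10\right)^{2} \left(-1 - 10\right)} = 10 \sqrt{10} \cdot 151 - 10 \frac{1}{-3 - 1800 - 180 + 100 \left(-11\right)} \left(-11\right) \left(-19\right) = 1510 \sqrt{10} - 10 \frac{1}{-3 - 1800 - 180 - 1100} \left(-11\right) \left(-19\right) = 1510 \sqrt{10} - 10 \frac{1}{-3083} \left(-11\right) \left(-19\right) = 1510 \sqrt{10} - \left(- \frac{10}{3083}\right) \left(-11\right) \left(-19\right) = 1510 \sqrt{10} + \frac{2090}{3083} = \frac{2090}{3083} + 1510 \sqrt{10}$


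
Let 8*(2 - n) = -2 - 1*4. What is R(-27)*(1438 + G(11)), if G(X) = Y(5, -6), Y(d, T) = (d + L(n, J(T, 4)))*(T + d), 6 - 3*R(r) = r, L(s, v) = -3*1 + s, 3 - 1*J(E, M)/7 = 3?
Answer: 63063/4 ≈ 15766.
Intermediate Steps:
n = 11/4 (n = 2 - (-2 - 1*4)/8 = 2 - (-2 - 4)/8 = 2 - ⅛*(-6) = 2 + ¾ = 11/4 ≈ 2.7500)
J(E, M) = 0 (J(E, M) = 21 - 7*3 = 21 - 21 = 0)
L(s, v) = -3 + s
R(r) = 2 - r/3
Y(d, T) = (-¼ + d)*(T + d) (Y(d, T) = (d + (-3 + 11/4))*(T + d) = (d - ¼)*(T + d) = (-¼ + d)*(T + d))
G(X) = -19/4 (G(X) = 5² - ¼*(-6) - ¼*5 - 6*5 = 25 + 3/2 - 5/4 - 30 = -19/4)
R(-27)*(1438 + G(11)) = (2 - ⅓*(-27))*(1438 - 19/4) = (2 + 9)*(5733/4) = 11*(5733/4) = 63063/4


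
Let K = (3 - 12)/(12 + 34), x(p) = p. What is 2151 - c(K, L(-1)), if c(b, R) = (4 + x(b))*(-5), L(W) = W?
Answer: 99821/46 ≈ 2170.0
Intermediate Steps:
K = -9/46 ≈ -0.19565
c(b, R) = -20 - 5*b (c(b, R) = (4 + b)*(-5) = -20 - 5*b)
2151 - c(K, L(-1)) = 2151 - (-20 - 5*(-9/46)) = 2151 - (-20 + 45/46) = 2151 - 1*(-875/46) = 2151 + 875/46 = 99821/46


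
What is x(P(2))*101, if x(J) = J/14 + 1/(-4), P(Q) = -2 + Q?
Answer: -101/4 ≈ -25.250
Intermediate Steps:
x(J) = -¼ + J/14 (x(J) = J*(1/14) + 1*(-¼) = J/14 - ¼ = -¼ + J/14)
x(P(2))*101 = (-¼ + (-2 + 2)/14)*101 = (-¼ + (1/14)*0)*101 = (-¼ + 0)*101 = -¼*101 = -101/4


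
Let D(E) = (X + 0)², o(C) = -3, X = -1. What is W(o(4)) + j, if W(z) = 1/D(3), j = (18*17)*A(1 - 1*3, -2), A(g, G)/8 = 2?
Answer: 4897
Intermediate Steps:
A(g, G) = 16 (A(g, G) = 8*2 = 16)
D(E) = 1 (D(E) = (-1 + 0)² = (-1)² = 1)
j = 4896 (j = (18*17)*16 = 306*16 = 4896)
W(z) = 1 (W(z) = 1/1 = 1)
W(o(4)) + j = 1 + 4896 = 4897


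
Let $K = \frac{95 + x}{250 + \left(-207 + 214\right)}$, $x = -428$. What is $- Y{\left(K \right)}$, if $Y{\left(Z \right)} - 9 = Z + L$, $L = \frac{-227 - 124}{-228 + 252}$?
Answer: $\frac{14229}{2056} \approx 6.9207$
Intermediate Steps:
$L = - \frac{117}{8}$ ($L = - \frac{351}{24} = \left(-351\right) \frac{1}{24} = - \frac{117}{8} \approx -14.625$)
$K = - \frac{333}{257}$ ($K = \frac{95 - 428}{250 + \left(-207 + 214\right)} = - \frac{333}{250 + 7} = - \frac{333}{257} \approx -1.2957$)
$Y{\left(Z \right)} = - \frac{45}{8} + Z$ ($Y{\left(Z \right)} = 9 + \left(Z - \frac{117}{8}\right) = 9 + \left(- \frac{117}{8} + Z\right) = - \frac{45}{8} + Z$)
$- Y{\left(K \right)} = - (- \frac{45}{8} - \frac{333}{257}) = \left(-1\right) \left(- \frac{14229}{2056}\right) = \frac{14229}{2056}$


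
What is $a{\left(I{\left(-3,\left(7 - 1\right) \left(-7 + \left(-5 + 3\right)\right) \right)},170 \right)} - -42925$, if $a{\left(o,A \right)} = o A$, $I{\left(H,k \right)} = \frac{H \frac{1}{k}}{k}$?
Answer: $\frac{20861465}{486} \approx 42925.0$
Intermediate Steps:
$I{\left(H,k \right)} = \frac{H}{k^{2}}$
$a{\left(o,A \right)} = A o$
$a{\left(I{\left(-3,\left(7 - 1\right) \left(-7 + \left(-5 + 3\right)\right) \right)},170 \right)} - -42925 = 170 \left(- \frac{3}{\left(-7 + \left(-5 + 3\right)\right)^{2} \left(7 - 1\right)^{2}}\right) - -42925 = 170 \left(- \frac{3}{36 \left(-7 - 2\right)^{2}}\right) + 42925 = 170 \left(- \frac{3}{2916}\right) + 42925 = 170 \left(\left(-3\right) \frac{1}{2916}\right) + 42925 = 170 \left(- \frac{1}{972}\right) + 42925 = - \frac{85}{486} + 42925 = \frac{20861465}{486}$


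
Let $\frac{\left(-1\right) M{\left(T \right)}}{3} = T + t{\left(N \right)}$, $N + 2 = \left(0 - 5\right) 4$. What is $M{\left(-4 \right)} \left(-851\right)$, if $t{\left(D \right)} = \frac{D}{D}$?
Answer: $-7659$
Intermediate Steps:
$N = -22$ ($N = -2 + \left(0 - 5\right) 4 = -2 - 20 = -22$)
$t{\left(D \right)} = 1$
$M{\left(T \right)} = -3 - 3 T$ ($M{\left(T \right)} = - 3 \left(T + 1\right) = - 3 \left(1 + T\right) = -3 - 3 T$)
$M{\left(-4 \right)} \left(-851\right) = \left(-3 - -12\right) \left(-851\right) = \left(-3 + 12\right) \left(-851\right) = 9 \left(-851\right) = -7659$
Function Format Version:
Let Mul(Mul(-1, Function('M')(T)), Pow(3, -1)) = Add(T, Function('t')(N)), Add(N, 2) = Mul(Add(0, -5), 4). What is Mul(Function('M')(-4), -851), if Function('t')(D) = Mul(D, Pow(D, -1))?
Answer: -7659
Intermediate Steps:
N = -22 (N = Add(-2, Mul(Add(0, -5), 4)) = Add(-2, Mul(-5, 4)) = Add(-2, -20) = -22)
Function('t')(D) = 1
Function('M')(T) = Add(-3, Mul(-3, T)) (Function('M')(T) = Mul(-3, Add(T, 1)) = Mul(-3, Add(1, T)) = Add(-3, Mul(-3, T)))
Mul(Function('M')(-4), -851) = Mul(Add(-3, Mul(-3, -4)), -851) = Mul(Add(-3, 12), -851) = Mul(9, -851) = -7659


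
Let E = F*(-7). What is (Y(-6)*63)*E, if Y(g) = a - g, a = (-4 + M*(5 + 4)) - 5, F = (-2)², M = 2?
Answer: -26460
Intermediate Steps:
F = 4
a = 9 (a = (-4 + 2*(5 + 4)) - 5 = (-4 + 2*9) - 5 = (-4 + 18) - 5 = 14 - 5 = 9)
E = -28 (E = 4*(-7) = -28)
Y(g) = 9 - g
(Y(-6)*63)*E = ((9 - 1*(-6))*63)*(-28) = ((9 + 6)*63)*(-28) = (15*63)*(-28) = 945*(-28) = -26460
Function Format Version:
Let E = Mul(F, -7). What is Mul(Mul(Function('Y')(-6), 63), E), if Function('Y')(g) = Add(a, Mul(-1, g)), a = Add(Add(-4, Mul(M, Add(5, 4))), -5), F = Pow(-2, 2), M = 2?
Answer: -26460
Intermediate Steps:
F = 4
a = 9 (a = Add(Add(-4, Mul(2, Add(5, 4))), -5) = Add(Add(-4, Mul(2, 9)), -5) = Add(Add(-4, 18), -5) = Add(14, -5) = 9)
E = -28 (E = Mul(4, -7) = -28)
Function('Y')(g) = Add(9, Mul(-1, g))
Mul(Mul(Function('Y')(-6), 63), E) = Mul(Mul(Add(9, Mul(-1, -6)), 63), -28) = Mul(Mul(Add(9, 6), 63), -28) = Mul(Mul(15, 63), -28) = Mul(945, -28) = -26460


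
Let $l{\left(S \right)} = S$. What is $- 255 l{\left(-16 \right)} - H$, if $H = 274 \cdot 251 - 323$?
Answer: $-64371$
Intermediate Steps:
$H = 68451$ ($H = 68774 - 323 = 68451$)
$- 255 l{\left(-16 \right)} - H = \left(-255\right) \left(-16\right) - 68451 = 4080 - 68451 = -64371$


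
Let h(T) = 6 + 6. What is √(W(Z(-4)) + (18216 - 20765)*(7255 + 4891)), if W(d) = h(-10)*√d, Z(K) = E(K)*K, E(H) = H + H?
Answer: √(-30960154 + 48*√2) ≈ 5564.2*I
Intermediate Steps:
h(T) = 12
E(H) = 2*H
Z(K) = 2*K² (Z(K) = (2*K)*K = 2*K²)
W(d) = 12*√d
√(W(Z(-4)) + (18216 - 20765)*(7255 + 4891)) = √(12*√(2*(-4)²) + (18216 - 20765)*(7255 + 4891)) = √(12*√(2*16) - 2549*12146) = √(12*√32 - 30960154) = √(12*(4*√2) - 30960154) = √(48*√2 - 30960154) = √(-30960154 + 48*√2)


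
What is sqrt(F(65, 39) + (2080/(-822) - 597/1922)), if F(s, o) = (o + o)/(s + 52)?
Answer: I*sqrt(1411882818)/25482 ≈ 1.4746*I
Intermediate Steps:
F(s, o) = 2*o/(52 + s) (F(s, o) = (2*o)/(52 + s) = 2*o/(52 + s))
sqrt(F(65, 39) + (2080/(-822) - 597/1922)) = sqrt(2*39/(52 + 65) + (2080/(-822) - 597/1922)) = sqrt(2*39/117 + (2080*(-1/822) - 597*1/1922)) = sqrt(2*39*(1/117) + (-1040/411 - 597/1922)) = sqrt(2/3 - 2244247/789942) = sqrt(-1717619/789942) = I*sqrt(1411882818)/25482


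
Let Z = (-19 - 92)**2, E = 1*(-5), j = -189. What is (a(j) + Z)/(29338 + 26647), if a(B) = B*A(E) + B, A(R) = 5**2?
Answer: 7407/55985 ≈ 0.13230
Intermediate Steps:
E = -5
A(R) = 25
Z = 12321 (Z = (-111)**2 = 12321)
a(B) = 26*B (a(B) = B*25 + B = 25*B + B = 26*B)
(a(j) + Z)/(29338 + 26647) = (26*(-189) + 12321)/(29338 + 26647) = (-4914 + 12321)/55985 = 7407*(1/55985) = 7407/55985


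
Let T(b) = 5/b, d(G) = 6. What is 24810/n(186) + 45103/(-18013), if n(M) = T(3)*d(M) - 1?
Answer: 148832201/54039 ≈ 2754.2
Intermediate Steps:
n(M) = 9 (n(M) = (5/3)*6 - 1 = 10 - 1 = 9)
24810/n(186) + 45103/(-18013) = 24810/9 + 45103/(-18013) = 24810*(⅑) + 45103*(-1/18013) = 8270/3 - 45103/18013 = 148832201/54039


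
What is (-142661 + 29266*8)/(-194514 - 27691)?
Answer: -91467/222205 ≈ -0.41163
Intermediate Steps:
(-142661 + 29266*8)/(-194514 - 27691) = (-142661 + 234128)/(-222205) = 91467*(-1/222205) = -91467/222205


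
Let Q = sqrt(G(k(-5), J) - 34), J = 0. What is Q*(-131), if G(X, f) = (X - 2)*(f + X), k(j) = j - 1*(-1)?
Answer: -131*I*sqrt(10) ≈ -414.26*I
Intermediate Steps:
k(j) = 1 + j (k(j) = j + 1 = 1 + j)
G(X, f) = (-2 + X)*(X + f)
Q = I*sqrt(10) (Q = sqrt(((1 - 5)**2 - 2*(1 - 5) - 2*0 + (1 - 5)*0) - 34) = sqrt(((-4)**2 - 2*(-4) + 0 - 4*0) - 34) = sqrt((16 + 8 + 0 + 0) - 34) = sqrt(24 - 34) = sqrt(-10) = I*sqrt(10) ≈ 3.1623*I)
Q*(-131) = (I*sqrt(10))*(-131) = -131*I*sqrt(10)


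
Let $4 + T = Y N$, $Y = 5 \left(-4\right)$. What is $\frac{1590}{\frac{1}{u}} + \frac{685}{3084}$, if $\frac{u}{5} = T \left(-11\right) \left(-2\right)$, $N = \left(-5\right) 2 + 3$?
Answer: $\frac{73357258285}{3084} \approx 2.3786 \cdot 10^{7}$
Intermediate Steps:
$Y = -20$
$N = -7$ ($N = -10 + 3 = -7$)
$T = 136$ ($T = -4 - -140 = -4 + 140 = 136$)
$u = 14960$ ($u = 5 \cdot 136 \left(-11\right) \left(-2\right) = 5 \left(\left(-1496\right) \left(-2\right)\right) = 5 \cdot 2992 = 14960$)
$\frac{1590}{\frac{1}{u}} + \frac{685}{3084} = \frac{1590}{\frac{1}{14960}} + \frac{685}{3084} = 1590 \frac{1}{\frac{1}{14960}} + 685 \cdot \frac{1}{3084} = 1590 \cdot 14960 + \frac{685}{3084} = 23786400 + \frac{685}{3084} = \frac{73357258285}{3084}$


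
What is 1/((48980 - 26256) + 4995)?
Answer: 1/27719 ≈ 3.6076e-5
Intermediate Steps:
1/((48980 - 26256) + 4995) = 1/(22724 + 4995) = 1/27719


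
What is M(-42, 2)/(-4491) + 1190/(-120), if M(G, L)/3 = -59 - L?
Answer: -59137/5988 ≈ -9.8759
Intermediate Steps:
M(G, L) = -177 - 3*L (M(G, L) = 3*(-59 - L) = -177 - 3*L)
M(-42, 2)/(-4491) + 1190/(-120) = (-177 - 3*2)/(-4491) + 1190/(-120) = (-177 - 6)*(-1/4491) + 1190*(-1/120) = -183*(-1/4491) - 119/12 = 61/1497 - 119/12 = -59137/5988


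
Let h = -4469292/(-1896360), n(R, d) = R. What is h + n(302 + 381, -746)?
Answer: 108306931/158030 ≈ 685.36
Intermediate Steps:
h = 372441/158030 (h = -4469292*(-1/1896360) = 372441/158030 ≈ 2.3568)
h + n(302 + 381, -746) = 372441/158030 + (302 + 381) = 372441/158030 + 683 = 108306931/158030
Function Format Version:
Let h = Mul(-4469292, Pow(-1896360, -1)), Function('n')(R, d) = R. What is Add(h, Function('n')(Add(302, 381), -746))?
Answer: Rational(108306931, 158030) ≈ 685.36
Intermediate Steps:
h = Rational(372441, 158030) (h = Mul(-4469292, Rational(-1, 1896360)) = Rational(372441, 158030) ≈ 2.3568)
Add(h, Function('n')(Add(302, 381), -746)) = Add(Rational(372441, 158030), Add(302, 381)) = Add(Rational(372441, 158030), 683) = Rational(108306931, 158030)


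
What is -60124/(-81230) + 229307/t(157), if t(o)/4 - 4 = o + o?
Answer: 9351542669/51662280 ≈ 181.01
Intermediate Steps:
t(o) = 16 + 8*o (t(o) = 16 + 4*(o + o) = 16 + 4*(2*o) = 16 + 8*o)
-60124/(-81230) + 229307/t(157) = -60124/(-81230) + 229307/(16 + 8*157) = -60124*(-1/81230) + 229307/(16 + 1256) = 30062/40615 + 229307/1272 = 9351542669/51662280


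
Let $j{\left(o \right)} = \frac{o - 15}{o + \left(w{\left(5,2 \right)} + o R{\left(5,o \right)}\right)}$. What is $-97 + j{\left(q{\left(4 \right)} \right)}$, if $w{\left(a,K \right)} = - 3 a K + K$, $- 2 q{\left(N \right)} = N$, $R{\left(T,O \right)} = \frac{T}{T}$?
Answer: $- \frac{3087}{32} \approx -96.469$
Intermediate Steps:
$R{\left(T,O \right)} = 1$
$q{\left(N \right)} = - \frac{N}{2}$
$w{\left(a,K \right)} = K - 3 K a$ ($w{\left(a,K \right)} = - 3 K a + K = K - 3 K a$)
$j{\left(o \right)} = \frac{-15 + o}{-28 + 2 o}$ ($j{\left(o \right)} = \frac{o - 15}{o + \left(2 \left(1 - 15\right) + o 1\right)} = \frac{-15 + o}{o + \left(2 \left(1 - 15\right) + o\right)} = \frac{-15 + o}{o + \left(2 \left(-14\right) + o\right)} = \frac{-15 + o}{o + \left(-28 + o\right)} = \frac{-15 + o}{-28 + 2 o}$)
$-97 + j{\left(q{\left(4 \right)} \right)} = -97 + \frac{-15 - 2}{2 \left(-14 - 2\right)} = -97 + \frac{1}{2} \frac{1}{-16} \left(-17\right) = -97 + \frac{1}{2} \left(- \frac{1}{16}\right) \left(-17\right) = -97 + \frac{17}{32} = - \frac{3087}{32}$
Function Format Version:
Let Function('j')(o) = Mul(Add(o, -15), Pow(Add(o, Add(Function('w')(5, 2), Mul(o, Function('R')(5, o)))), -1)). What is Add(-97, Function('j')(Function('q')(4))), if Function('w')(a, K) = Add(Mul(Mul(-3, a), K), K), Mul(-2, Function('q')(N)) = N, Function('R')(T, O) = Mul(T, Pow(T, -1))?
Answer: Rational(-3087, 32) ≈ -96.469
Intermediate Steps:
Function('R')(T, O) = 1
Function('q')(N) = Mul(Rational(-1, 2), N)
Function('w')(a, K) = Add(K, Mul(-3, K, a)) (Function('w')(a, K) = Add(Mul(-3, K, a), K) = Add(K, Mul(-3, K, a)))
Function('j')(o) = Mul(Pow(Add(-28, Mul(2, o)), -1), Add(-15, o)) (Function('j')(o) = Mul(Add(o, -15), Pow(Add(o, Add(Mul(2, Add(1, Mul(-3, 5))), Mul(o, 1))), -1)) = Mul(Add(-15, o), Pow(Add(o, Add(Mul(2, Add(1, -15)), o)), -1)) = Mul(Add(-15, o), Pow(Add(o, Add(Mul(2, -14), o)), -1)) = Mul(Add(-15, o), Pow(Add(o, Add(-28, o)), -1)) = Mul(Add(-15, o), Pow(Add(-28, Mul(2, o)), -1)) = Mul(Pow(Add(-28, Mul(2, o)), -1), Add(-15, o)))
Add(-97, Function('j')(Function('q')(4))) = Add(-97, Mul(Rational(1, 2), Pow(Add(-14, Mul(Rational(-1, 2), 4)), -1), Add(-15, Mul(Rational(-1, 2), 4)))) = Add(-97, Mul(Rational(1, 2), Pow(Add(-14, -2), -1), Add(-15, -2))) = Add(-97, Mul(Rational(1, 2), Pow(-16, -1), -17)) = Add(-97, Mul(Rational(1, 2), Rational(-1, 16), -17)) = Add(-97, Rational(17, 32)) = Rational(-3087, 32)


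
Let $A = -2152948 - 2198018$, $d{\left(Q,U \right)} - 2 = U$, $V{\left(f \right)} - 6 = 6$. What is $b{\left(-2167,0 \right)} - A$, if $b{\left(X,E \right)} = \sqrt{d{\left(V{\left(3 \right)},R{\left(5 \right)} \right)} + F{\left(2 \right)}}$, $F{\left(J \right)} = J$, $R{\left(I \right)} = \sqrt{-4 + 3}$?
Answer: $4350966 + \sqrt{4 + i} \approx 4.351 \cdot 10^{6} + 0.2481 i$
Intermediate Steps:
$R{\left(I \right)} = i$ ($R{\left(I \right)} = \sqrt{-1} = i$)
$V{\left(f \right)} = 12$ ($V{\left(f \right)} = 6 + 6 = 12$)
$d{\left(Q,U \right)} = 2 + U$
$b{\left(X,E \right)} = \sqrt{4 + i}$ ($b{\left(X,E \right)} = \sqrt{\left(2 + i\right) + 2} = \sqrt{4 + i}$)
$A = -4350966$
$b{\left(-2167,0 \right)} - A = \sqrt{4 + i} - -4350966 = \sqrt{4 + i} + 4350966 = 4350966 + \sqrt{4 + i}$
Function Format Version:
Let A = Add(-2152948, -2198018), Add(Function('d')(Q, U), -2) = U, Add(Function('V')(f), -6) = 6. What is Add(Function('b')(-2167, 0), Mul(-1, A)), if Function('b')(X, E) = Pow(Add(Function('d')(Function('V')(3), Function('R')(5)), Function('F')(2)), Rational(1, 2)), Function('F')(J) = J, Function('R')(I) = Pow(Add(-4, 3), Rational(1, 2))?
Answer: Add(4350966, Pow(Add(4, I), Rational(1, 2))) ≈ Add(4.3510e+6, Mul(0.24810, I))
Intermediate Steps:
Function('R')(I) = I (Function('R')(I) = Pow(-1, Rational(1, 2)) = I)
Function('V')(f) = 12 (Function('V')(f) = Add(6, 6) = 12)
Function('d')(Q, U) = Add(2, U)
Function('b')(X, E) = Pow(Add(4, I), Rational(1, 2)) (Function('b')(X, E) = Pow(Add(Add(2, I), 2), Rational(1, 2)) = Pow(Add(4, I), Rational(1, 2)))
A = -4350966
Add(Function('b')(-2167, 0), Mul(-1, A)) = Add(Pow(Add(4, I), Rational(1, 2)), Mul(-1, -4350966)) = Add(Pow(Add(4, I), Rational(1, 2)), 4350966) = Add(4350966, Pow(Add(4, I), Rational(1, 2)))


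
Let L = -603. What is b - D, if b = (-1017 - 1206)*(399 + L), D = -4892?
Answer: 458384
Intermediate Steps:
b = 453492 (b = (-1017 - 1206)*(399 - 603) = -2223*(-204) = 453492)
b - D = 453492 - 1*(-4892) = 453492 + 4892 = 458384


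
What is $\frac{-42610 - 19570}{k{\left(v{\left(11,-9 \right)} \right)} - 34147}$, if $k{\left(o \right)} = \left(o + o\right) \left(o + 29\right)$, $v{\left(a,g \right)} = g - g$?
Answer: $\frac{62180}{34147} \approx 1.8209$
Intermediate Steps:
$v{\left(a,g \right)} = 0$
$k{\left(o \right)} = 2 o \left(29 + o\right)$
$\frac{-42610 - 19570}{k{\left(v{\left(11,-9 \right)} \right)} - 34147} = \frac{-42610 - 19570}{2 \cdot 0 \left(29 + 0\right) - 34147} = - \frac{62180}{2 \cdot 0 \cdot 29 - 34147} = - \frac{62180}{0 - 34147} = - \frac{62180}{-34147} = \left(-62180\right) \left(- \frac{1}{34147}\right) = \frac{62180}{34147}$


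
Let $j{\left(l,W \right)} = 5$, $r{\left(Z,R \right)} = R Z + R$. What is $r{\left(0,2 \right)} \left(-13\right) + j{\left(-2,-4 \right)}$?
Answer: $-21$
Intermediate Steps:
$r{\left(Z,R \right)} = R + R Z$
$r{\left(0,2 \right)} \left(-13\right) + j{\left(-2,-4 \right)} = 2 \left(1 + 0\right) \left(-13\right) + 5 = 2 \cdot 1 \left(-13\right) + 5 = 2 \left(-13\right) + 5 = -26 + 5 = -21$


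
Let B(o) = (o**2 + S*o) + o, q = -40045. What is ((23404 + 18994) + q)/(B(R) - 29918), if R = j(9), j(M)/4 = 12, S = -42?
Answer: -2353/29582 ≈ -0.079542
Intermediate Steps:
j(M) = 48 (j(M) = 4*12 = 48)
R = 48
B(o) = o**2 - 41*o (B(o) = (o**2 - 42*o) + o = o**2 - 41*o)
((23404 + 18994) + q)/(B(R) - 29918) = ((23404 + 18994) - 40045)/(48*(-41 + 48) - 29918) = (42398 - 40045)/(48*7 - 29918) = 2353/(336 - 29918) = 2353/(-29582) = 2353*(-1/29582) = -2353/29582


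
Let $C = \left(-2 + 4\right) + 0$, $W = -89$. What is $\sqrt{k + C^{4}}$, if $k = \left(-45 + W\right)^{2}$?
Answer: $2 \sqrt{4493} \approx 134.06$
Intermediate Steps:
$C = 2$ ($C = 2 + 0 = 2$)
$k = 17956$ ($k = \left(-45 - 89\right)^{2} = \left(-134\right)^{2} = 17956$)
$\sqrt{k + C^{4}} = \sqrt{17956 + 2^{4}} = \sqrt{17956 + 16} = \sqrt{17972} = 2 \sqrt{4493}$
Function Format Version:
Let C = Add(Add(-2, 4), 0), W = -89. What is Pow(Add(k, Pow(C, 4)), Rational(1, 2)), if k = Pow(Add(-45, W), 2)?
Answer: Mul(2, Pow(4493, Rational(1, 2))) ≈ 134.06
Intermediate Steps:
C = 2 (C = Add(2, 0) = 2)
k = 17956 (k = Pow(Add(-45, -89), 2) = Pow(-134, 2) = 17956)
Pow(Add(k, Pow(C, 4)), Rational(1, 2)) = Pow(Add(17956, Pow(2, 4)), Rational(1, 2)) = Pow(Add(17956, 16), Rational(1, 2)) = Pow(17972, Rational(1, 2)) = Mul(2, Pow(4493, Rational(1, 2)))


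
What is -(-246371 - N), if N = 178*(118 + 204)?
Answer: 303687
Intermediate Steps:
N = 57316 (N = 178*322 = 57316)
-(-246371 - N) = -(-246371 - 1*57316) = -(-246371 - 57316) = -1*(-303687) = 303687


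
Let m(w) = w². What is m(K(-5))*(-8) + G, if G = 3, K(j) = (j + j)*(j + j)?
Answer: -79997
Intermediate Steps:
K(j) = 4*j² (K(j) = (2*j)*(2*j) = 4*j²)
m(K(-5))*(-8) + G = (4*(-5)²)²*(-8) + 3 = (4*25)²*(-8) + 3 = 100²*(-8) + 3 = 10000*(-8) + 3 = -80000 + 3 = -79997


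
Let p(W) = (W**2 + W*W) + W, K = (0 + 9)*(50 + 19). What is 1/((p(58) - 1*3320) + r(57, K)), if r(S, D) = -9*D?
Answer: -1/2123 ≈ -0.00047103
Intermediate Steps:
K = 621 (K = 9*69 = 621)
p(W) = W + 2*W**2 (p(W) = (W**2 + W**2) + W = 2*W**2 + W = W + 2*W**2)
1/((p(58) - 1*3320) + r(57, K)) = 1/((58*(1 + 2*58) - 1*3320) - 9*621) = 1/((58*(1 + 116) - 3320) - 5589) = 1/((58*117 - 3320) - 5589) = 1/((6786 - 3320) - 5589) = 1/(3466 - 5589) = 1/(-2123) = -1/2123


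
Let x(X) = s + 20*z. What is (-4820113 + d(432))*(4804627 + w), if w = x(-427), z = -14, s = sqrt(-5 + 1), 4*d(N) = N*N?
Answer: -22933343817579 - 9546914*I ≈ -2.2933e+13 - 9.5469e+6*I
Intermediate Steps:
d(N) = N**2/4 (d(N) = (N*N)/4 = N**2/4)
s = 2*I (s = sqrt(-4) = 2*I ≈ 2.0*I)
x(X) = -280 + 2*I (x(X) = 2*I + 20*(-14) = 2*I - 280 = -280 + 2*I)
w = -280 + 2*I ≈ -280.0 + 2.0*I
(-4820113 + d(432))*(4804627 + w) = (-4820113 + (1/4)*432**2)*(4804627 + (-280 + 2*I)) = (-4820113 + (1/4)*186624)*(4804347 + 2*I) = (-4820113 + 46656)*(4804347 + 2*I) = -4773457*(4804347 + 2*I) = -22933343817579 - 9546914*I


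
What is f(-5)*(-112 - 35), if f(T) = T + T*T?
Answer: -2940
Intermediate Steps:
f(T) = T + T**2
f(-5)*(-112 - 35) = (-5*(1 - 5))*(-112 - 35) = -5*(-4)*(-147) = 20*(-147) = -2940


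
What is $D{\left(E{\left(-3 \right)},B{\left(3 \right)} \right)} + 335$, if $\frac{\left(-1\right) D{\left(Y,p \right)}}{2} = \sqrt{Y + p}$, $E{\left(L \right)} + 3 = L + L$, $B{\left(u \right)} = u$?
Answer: $335 - 2 i \sqrt{6} \approx 335.0 - 4.899 i$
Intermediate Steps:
$E{\left(L \right)} = -3 + 2 L$ ($E{\left(L \right)} = -3 + \left(L + L\right) = -3 + 2 L$)
$D{\left(Y,p \right)} = - 2 \sqrt{Y + p}$
$D{\left(E{\left(-3 \right)},B{\left(3 \right)} \right)} + 335 = - 2 \sqrt{\left(-3 + 2 \left(-3\right)\right) + 3} + 335 = - 2 \sqrt{\left(-3 - 6\right) + 3} + 335 = - 2 \sqrt{-9 + 3} + 335 = - 2 \sqrt{-6} + 335 = - 2 i \sqrt{6} + 335 = 335 - 2 i \sqrt{6}$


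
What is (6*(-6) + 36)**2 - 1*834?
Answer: -834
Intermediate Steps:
(6*(-6) + 36)**2 - 1*834 = (-36 + 36)**2 - 834 = 0**2 - 834 = 0 - 834 = -834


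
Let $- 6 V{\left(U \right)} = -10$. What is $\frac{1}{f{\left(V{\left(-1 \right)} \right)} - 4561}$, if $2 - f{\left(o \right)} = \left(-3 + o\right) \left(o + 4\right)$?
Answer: $- \frac{9}{40963} \approx -0.00021971$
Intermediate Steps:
$V{\left(U \right)} = \frac{5}{3}$ ($V{\left(U \right)} = \left(- \frac{1}{6}\right) \left(-10\right) = \frac{5}{3}$)
$f{\left(o \right)} = 2 - \left(-3 + o\right) \left(4 + o\right)$ ($f{\left(o \right)} = 2 - \left(-3 + o\right) \left(o + 4\right) = 2 - \left(-3 + o\right) \left(4 + o\right)$)
$\frac{1}{f{\left(V{\left(-1 \right)} \right)} - 4561} = \frac{1}{\left(14 - \frac{5}{3} - \left(\frac{5}{3}\right)^{2}\right) - 4561} = \frac{1}{\left(14 - \frac{5}{3} - \frac{25}{9}\right) - 4561} = \frac{1}{\frac{86}{9} - 4561} = \frac{1}{- \frac{40963}{9}} = - \frac{9}{40963}$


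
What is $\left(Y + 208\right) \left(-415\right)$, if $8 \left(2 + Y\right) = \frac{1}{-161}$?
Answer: $- \frac{110110705}{1288} \approx -85490.0$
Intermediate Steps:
$Y = - \frac{2577}{1288}$ ($Y = -2 + \frac{1}{8 \left(-161\right)} = -2 + \frac{1}{8} \left(- \frac{1}{161}\right) = -2 - \frac{1}{1288} = - \frac{2577}{1288} \approx -2.0008$)
$\left(Y + 208\right) \left(-415\right) = \left(- \frac{2577}{1288} + 208\right) \left(-415\right) = \frac{265327}{1288} \left(-415\right) = - \frac{110110705}{1288}$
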